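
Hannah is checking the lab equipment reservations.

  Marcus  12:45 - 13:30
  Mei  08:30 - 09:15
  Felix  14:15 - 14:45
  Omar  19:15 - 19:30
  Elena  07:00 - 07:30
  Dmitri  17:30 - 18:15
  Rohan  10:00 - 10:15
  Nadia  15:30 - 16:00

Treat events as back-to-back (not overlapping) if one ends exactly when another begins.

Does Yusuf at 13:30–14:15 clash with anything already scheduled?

Elena: ends 07:30 at or before Yusuf starts 13:30 → clear.
Mei: ends 09:15 at or before Yusuf starts 13:30 → clear.
Rohan: ends 10:15 at or before Yusuf starts 13:30 → clear.
Marcus: ends 13:30 at or before Yusuf starts 13:30 → clear.
Felix: starts 14:15 at or after Yusuf ends 14:15 → clear.
Nadia: starts 15:30 at or after Yusuf ends 14:15 → clear.
Dmitri: starts 17:30 at or after Yusuf ends 14:15 → clear.
Omar: starts 19:15 at or after Yusuf ends 14:15 → clear.

No — it doesn't clash with anything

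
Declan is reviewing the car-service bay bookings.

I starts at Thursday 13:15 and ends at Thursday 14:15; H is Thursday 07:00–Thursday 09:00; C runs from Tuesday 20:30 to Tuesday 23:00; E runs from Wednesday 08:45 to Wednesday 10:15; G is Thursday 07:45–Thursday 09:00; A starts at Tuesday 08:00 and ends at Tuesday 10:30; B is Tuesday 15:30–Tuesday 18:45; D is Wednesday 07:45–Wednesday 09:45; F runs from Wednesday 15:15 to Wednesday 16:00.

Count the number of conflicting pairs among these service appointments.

Sorted by start: A, B, C, D, E, F, H, G, I.
B starts after A ends; A is clear from here.
C starts after B ends; B is clear from here.
D starts after C ends; C is clear from here.
E starts before D ends → D and E overlap.
F starts after D ends; D is clear from here.
F starts after E ends; E is clear from here.
H starts after F ends; F is clear from here.
G starts before H ends → H and G overlap.
I starts after H ends.
I starts after G ends.
Overlapping pairs: D & E, G & H — 2 in total.

2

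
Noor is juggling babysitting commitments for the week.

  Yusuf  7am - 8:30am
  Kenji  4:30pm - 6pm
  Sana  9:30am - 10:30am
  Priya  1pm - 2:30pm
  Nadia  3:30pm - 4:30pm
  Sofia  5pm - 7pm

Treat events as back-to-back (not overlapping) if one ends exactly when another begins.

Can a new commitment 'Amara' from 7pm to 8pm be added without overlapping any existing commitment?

Yes — the slot is free

Yusuf: ends 8:30am at or before Amara starts 7pm → clear.
Sana: ends 10:30am at or before Amara starts 7pm → clear.
Priya: ends 2:30pm at or before Amara starts 7pm → clear.
Nadia: ends 4:30pm at or before Amara starts 7pm → clear.
Kenji: ends 6pm at or before Amara starts 7pm → clear.
Sofia: ends 7pm at or before Amara starts 7pm → clear.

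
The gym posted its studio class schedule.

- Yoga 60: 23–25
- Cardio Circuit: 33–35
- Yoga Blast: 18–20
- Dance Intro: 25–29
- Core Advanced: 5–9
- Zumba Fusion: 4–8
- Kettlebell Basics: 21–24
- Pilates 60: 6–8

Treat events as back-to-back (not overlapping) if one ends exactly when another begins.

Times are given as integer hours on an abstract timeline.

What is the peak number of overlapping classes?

Sort all start/end points and keep a running count:
4 start Zumba Fusion → 1
5 start Core Advanced → 2
6 start Pilates 60 → 3
8 end Pilates 60 → 2
8 end Zumba Fusion → 1
9 end Core Advanced → 0
18 start Yoga Blast → 1
20 end Yoga Blast → 0
21 start Kettlebell Basics → 1
23 start Yoga 60 → 2
24 end Kettlebell Basics → 1
25 end Yoga 60 → 0
25 start Dance Intro → 1
29 end Dance Intro → 0
33 start Cardio Circuit → 1
35 end Cardio Circuit → 0
Peak is 3, at 6 (Core Advanced, Pilates 60, Zumba Fusion).

3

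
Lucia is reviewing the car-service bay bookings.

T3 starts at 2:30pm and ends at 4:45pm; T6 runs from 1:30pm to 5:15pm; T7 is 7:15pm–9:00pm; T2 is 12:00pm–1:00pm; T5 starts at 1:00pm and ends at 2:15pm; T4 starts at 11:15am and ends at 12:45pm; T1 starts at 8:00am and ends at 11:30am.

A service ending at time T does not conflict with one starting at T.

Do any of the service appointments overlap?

Yes

Sorted by start: T1, T4, T2, T5, T6, T3, T7.
T4 starts before T1 ends → T1 and T4 overlap.
That's a conflict, so the schedule is not conflict-free.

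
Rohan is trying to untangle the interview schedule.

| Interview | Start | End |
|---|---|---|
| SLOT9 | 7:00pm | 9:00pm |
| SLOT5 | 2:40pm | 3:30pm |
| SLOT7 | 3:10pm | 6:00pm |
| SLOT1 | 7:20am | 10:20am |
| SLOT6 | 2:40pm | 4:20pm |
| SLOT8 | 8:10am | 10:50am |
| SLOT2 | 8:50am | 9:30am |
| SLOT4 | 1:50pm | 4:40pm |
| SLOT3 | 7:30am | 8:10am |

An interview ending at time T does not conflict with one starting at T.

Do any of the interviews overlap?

Yes

Check each pair: they overlap iff neither finishes before the other starts.
Sorted by start: SLOT1, SLOT3, SLOT8, SLOT2, SLOT4, SLOT5, SLOT6, SLOT7, SLOT9.
SLOT3 starts before SLOT1 ends → SLOT1 and SLOT3 overlap.
That's a conflict, so the schedule is not conflict-free.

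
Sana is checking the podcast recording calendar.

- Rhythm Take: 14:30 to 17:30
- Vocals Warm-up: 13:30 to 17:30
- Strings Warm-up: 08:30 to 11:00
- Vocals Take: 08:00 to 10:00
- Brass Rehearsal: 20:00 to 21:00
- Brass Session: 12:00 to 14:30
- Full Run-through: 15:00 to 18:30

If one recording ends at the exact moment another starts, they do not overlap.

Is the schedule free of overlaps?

Check each pair: they overlap iff neither finishes before the other starts.
Sorted by start: Vocals Take, Strings Warm-up, Brass Session, Vocals Warm-up, Rhythm Take, Full Run-through, Brass Rehearsal.
Strings Warm-up starts before Vocals Take ends → Vocals Take and Strings Warm-up overlap.
That's a conflict, so the schedule is not conflict-free.

No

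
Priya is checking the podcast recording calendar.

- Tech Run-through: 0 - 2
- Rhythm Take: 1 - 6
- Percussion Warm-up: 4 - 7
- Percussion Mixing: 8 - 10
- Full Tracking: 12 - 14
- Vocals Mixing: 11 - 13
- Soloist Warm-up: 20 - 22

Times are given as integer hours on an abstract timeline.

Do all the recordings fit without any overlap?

No

Sorted by start: Tech Run-through, Rhythm Take, Percussion Warm-up, Percussion Mixing, Vocals Mixing, Full Tracking, Soloist Warm-up.
Rhythm Take starts before Tech Run-through ends → Tech Run-through and Rhythm Take overlap.
That's a conflict, so the schedule is not conflict-free.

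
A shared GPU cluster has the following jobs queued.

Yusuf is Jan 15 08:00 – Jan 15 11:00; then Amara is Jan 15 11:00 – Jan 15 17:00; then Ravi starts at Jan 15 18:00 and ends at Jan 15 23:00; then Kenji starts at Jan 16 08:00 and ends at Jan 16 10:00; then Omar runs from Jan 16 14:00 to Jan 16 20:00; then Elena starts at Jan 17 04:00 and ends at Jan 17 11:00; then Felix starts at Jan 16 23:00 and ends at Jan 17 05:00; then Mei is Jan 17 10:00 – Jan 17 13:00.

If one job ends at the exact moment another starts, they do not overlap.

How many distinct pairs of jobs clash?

2

Sorted by start: Yusuf, Amara, Ravi, Kenji, Omar, Felix, Elena, Mei.
Amara starts exactly when Yusuf ends (back-to-back, no overlap), so Yusuf has no further overlaps.
Ravi starts after Amara ends, so Amara has no further overlaps.
Kenji starts after Ravi ends, so Ravi has no further overlaps.
Omar starts after Kenji ends, so Kenji has no further overlaps.
Felix starts after Omar ends, so Omar has no further overlaps.
Elena starts before Felix ends → Felix and Elena overlap.
Mei starts after Felix ends.
Mei starts before Elena ends → Elena and Mei overlap.
Overlapping pairs: Elena & Felix, Elena & Mei — 2 in total.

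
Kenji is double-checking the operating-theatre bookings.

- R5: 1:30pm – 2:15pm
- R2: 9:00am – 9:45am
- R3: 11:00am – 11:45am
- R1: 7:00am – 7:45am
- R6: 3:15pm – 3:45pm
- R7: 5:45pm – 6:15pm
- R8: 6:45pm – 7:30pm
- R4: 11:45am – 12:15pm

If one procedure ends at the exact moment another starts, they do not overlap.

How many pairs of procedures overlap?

0

Sorted by start: R1, R2, R3, R4, R5, R6, R7, R8.
R2 starts after R1 ends — done with R1.
R3 starts after R2 ends — done with R2.
R4 starts exactly when R3 ends (back-to-back, no overlap) — done with R3.
R5 starts after R4 ends — done with R4.
R6 starts after R5 ends — done with R5.
R7 starts after R6 ends — done with R6.
R8 starts after R7 ends.
No pair overlaps.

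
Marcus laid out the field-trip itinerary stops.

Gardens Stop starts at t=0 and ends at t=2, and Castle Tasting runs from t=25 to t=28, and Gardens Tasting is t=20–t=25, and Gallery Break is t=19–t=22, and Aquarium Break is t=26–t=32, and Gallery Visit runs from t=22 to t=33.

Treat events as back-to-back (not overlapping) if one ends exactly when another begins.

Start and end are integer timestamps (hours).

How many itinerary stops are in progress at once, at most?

3

Sort all start/end points and keep a running count:
t=0 start Gardens Stop → 1
t=2 end Gardens Stop → 0
t=19 start Gallery Break → 1
t=20 start Gardens Tasting → 2
t=22 end Gallery Break → 1
t=22 start Gallery Visit → 2
t=25 end Gardens Tasting → 1
t=25 start Castle Tasting → 2
t=26 start Aquarium Break → 3
t=28 end Castle Tasting → 2
t=32 end Aquarium Break → 1
t=33 end Gallery Visit → 0
Peak is 3, at t=26 (Aquarium Break, Castle Tasting, Gallery Visit).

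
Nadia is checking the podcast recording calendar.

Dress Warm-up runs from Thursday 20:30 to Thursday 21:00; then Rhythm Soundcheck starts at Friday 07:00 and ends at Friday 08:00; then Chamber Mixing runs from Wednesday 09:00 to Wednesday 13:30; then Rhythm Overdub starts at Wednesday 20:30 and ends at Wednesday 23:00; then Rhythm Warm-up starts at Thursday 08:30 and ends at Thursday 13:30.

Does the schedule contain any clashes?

No

Sorted by start: Chamber Mixing, Rhythm Overdub, Rhythm Warm-up, Dress Warm-up, Rhythm Soundcheck.
Rhythm Overdub starts after Chamber Mixing ends, so Chamber Mixing has no further overlaps.
Rhythm Warm-up starts after Rhythm Overdub ends, so Rhythm Overdub has no further overlaps.
Dress Warm-up starts after Rhythm Warm-up ends, so Rhythm Warm-up has no further overlaps.
Rhythm Soundcheck starts after Dress Warm-up ends.
Every pair is clear; the schedule has no overlaps.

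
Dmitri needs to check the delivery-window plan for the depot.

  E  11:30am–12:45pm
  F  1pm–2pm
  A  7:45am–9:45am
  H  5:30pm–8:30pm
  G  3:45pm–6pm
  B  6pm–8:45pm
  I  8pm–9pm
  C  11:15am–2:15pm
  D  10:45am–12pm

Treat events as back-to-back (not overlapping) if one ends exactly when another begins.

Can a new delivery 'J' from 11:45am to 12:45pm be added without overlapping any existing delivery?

A: ends 9:45am at or before J starts 11:45am → clear.
D: starts 10:45am before J ends 12:45pm, and ends 12pm after J starts 11:45am → overlap.
C: starts 11:15am before J ends 12:45pm, and ends 2:15pm after J starts 11:45am → overlap.
E: starts 11:30am before J ends 12:45pm, and ends 12:45pm after J starts 11:45am → overlap.
F: starts 1pm at or after J ends 12:45pm → clear.
G: starts 3:45pm at or after J ends 12:45pm → clear.
H: starts 5:30pm at or after J ends 12:45pm → clear.
B: starts 6pm at or after J ends 12:45pm → clear.
I: starts 8pm at or after J ends 12:45pm → clear.
J overlaps C, D, E.

No — it overlaps C, D, E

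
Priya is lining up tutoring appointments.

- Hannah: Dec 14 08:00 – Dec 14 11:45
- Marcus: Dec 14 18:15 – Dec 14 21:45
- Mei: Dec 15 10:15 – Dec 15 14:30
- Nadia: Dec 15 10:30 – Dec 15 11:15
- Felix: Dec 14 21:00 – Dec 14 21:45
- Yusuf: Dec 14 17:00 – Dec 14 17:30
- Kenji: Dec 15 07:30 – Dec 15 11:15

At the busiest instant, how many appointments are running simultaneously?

Sort all start/end points and keep a running count:
Dec 14 08:00 start Hannah → 1
Dec 14 11:45 end Hannah → 0
Dec 14 17:00 start Yusuf → 1
Dec 14 17:30 end Yusuf → 0
Dec 14 18:15 start Marcus → 1
Dec 14 21:00 start Felix → 2
Dec 14 21:45 end Felix → 1
Dec 14 21:45 end Marcus → 0
Dec 15 07:30 start Kenji → 1
Dec 15 10:15 start Mei → 2
Dec 15 10:30 start Nadia → 3
Dec 15 11:15 end Kenji → 2
Dec 15 11:15 end Nadia → 1
Dec 15 14:30 end Mei → 0
Peak is 3, at Dec 15 10:30 (Kenji, Mei, Nadia).

3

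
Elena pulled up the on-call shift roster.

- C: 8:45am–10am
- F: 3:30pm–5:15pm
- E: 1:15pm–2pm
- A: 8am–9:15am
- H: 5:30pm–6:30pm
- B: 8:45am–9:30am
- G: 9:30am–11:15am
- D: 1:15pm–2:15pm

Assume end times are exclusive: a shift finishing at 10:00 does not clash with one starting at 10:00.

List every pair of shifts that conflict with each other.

A & B, A & C, B & C, C & G, D & E

Sorted by start: A, B, C, G, D, E, F, H.
B starts before A ends → A and B overlap.
C starts before A ends → A and C overlap.
G starts after A ends, so nothing later overlaps A either.
C starts before B ends → B and C overlap.
G starts exactly when B ends (back-to-back, no overlap), so nothing later overlaps B either.
G starts before C ends → C and G overlap.
D starts after C ends, so nothing later overlaps C either.
D starts after G ends, so nothing later overlaps G either.
E starts before D ends → D and E overlap.
F starts after D ends, so nothing later overlaps D either.
F starts after E ends, so nothing later overlaps E either.
H starts after F ends.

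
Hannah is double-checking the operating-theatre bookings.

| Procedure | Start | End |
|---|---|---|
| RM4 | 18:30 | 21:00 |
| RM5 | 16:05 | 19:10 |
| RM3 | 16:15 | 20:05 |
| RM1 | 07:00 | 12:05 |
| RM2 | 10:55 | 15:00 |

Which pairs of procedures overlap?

RM1 & RM2, RM3 & RM4, RM3 & RM5, RM4 & RM5

Check each pair: they overlap iff neither finishes before the other starts.
Sorted by start: RM1, RM2, RM5, RM3, RM4.
RM2 starts before RM1 ends → RM1 and RM2 overlap.
RM5 starts after RM1 ends — done with RM1.
RM5 starts after RM2 ends — done with RM2.
RM3 starts before RM5 ends → RM5 and RM3 overlap.
RM4 starts before RM5 ends → RM5 and RM4 overlap.
RM4 starts before RM3 ends → RM3 and RM4 overlap.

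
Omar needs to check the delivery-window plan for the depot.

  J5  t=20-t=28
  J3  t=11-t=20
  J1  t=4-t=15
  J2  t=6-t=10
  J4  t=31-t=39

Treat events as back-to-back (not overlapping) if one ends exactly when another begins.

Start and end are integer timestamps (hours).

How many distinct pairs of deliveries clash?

Sorted by start: J1, J2, J3, J5, J4.
J2 starts before J1 ends → J1 and J2 overlap.
J3 starts before J1 ends → J1 and J3 overlap.
J5 starts after J1 ends, so nothing later overlaps J1 either.
J3 starts after J2 ends, so nothing later overlaps J2 either.
J5 starts exactly when J3 ends (back-to-back, no overlap), so nothing later overlaps J3 either.
J4 starts after J5 ends.
Overlapping pairs: J1 & J2, J1 & J3 — 2 in total.

2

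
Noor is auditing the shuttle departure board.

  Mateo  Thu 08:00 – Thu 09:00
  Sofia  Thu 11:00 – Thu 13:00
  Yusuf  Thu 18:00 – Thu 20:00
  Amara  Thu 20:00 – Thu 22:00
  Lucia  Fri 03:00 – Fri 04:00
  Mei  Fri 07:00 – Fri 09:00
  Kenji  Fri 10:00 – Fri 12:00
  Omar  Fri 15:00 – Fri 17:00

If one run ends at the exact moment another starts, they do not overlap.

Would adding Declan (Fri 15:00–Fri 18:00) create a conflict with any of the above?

Mateo: ends Thu 09:00 at or before Declan starts Fri 15:00 → clear.
Sofia: ends Thu 13:00 at or before Declan starts Fri 15:00 → clear.
Yusuf: ends Thu 20:00 at or before Declan starts Fri 15:00 → clear.
Amara: ends Thu 22:00 at or before Declan starts Fri 15:00 → clear.
Lucia: ends Fri 04:00 at or before Declan starts Fri 15:00 → clear.
Mei: ends Fri 09:00 at or before Declan starts Fri 15:00 → clear.
Kenji: ends Fri 12:00 at or before Declan starts Fri 15:00 → clear.
Omar: starts Fri 15:00 before Declan ends Fri 18:00, and ends Fri 17:00 after Declan starts Fri 15:00 → overlap.
Declan overlaps Omar.

Yes — it overlaps Omar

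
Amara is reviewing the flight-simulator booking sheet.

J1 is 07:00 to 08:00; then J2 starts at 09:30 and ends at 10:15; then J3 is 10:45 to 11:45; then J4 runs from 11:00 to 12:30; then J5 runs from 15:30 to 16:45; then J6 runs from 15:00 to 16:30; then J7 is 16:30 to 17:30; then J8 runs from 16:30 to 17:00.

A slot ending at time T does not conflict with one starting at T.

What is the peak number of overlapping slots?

Walk through starts and ends in time order (an end at T is processed before a start at T):
07:00 start J1 → 1
08:00 end J1 → 0
09:30 start J2 → 1
10:15 end J2 → 0
10:45 start J3 → 1
11:00 start J4 → 2
11:45 end J3 → 1
12:30 end J4 → 0
15:00 start J6 → 1
15:30 start J5 → 2
16:30 end J6 → 1
16:30 start J7 → 2
16:30 start J8 → 3
16:45 end J5 → 2
17:00 end J8 → 1
17:30 end J7 → 0
Peak is 3, at 16:30 (J5, J7, J8).

3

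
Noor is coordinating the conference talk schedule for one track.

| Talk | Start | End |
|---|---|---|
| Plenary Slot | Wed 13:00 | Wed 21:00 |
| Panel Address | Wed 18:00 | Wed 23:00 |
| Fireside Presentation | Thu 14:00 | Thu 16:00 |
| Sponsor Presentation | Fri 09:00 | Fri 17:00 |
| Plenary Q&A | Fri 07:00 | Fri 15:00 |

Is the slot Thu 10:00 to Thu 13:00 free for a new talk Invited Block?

Plenary Slot: ends Wed 21:00 at or before Invited Block starts Thu 10:00 → clear.
Panel Address: ends Wed 23:00 at or before Invited Block starts Thu 10:00 → clear.
Fireside Presentation: starts Thu 14:00 at or after Invited Block ends Thu 13:00 → clear.
Plenary Q&A: starts Fri 07:00 at or after Invited Block ends Thu 13:00 → clear.
Sponsor Presentation: starts Fri 09:00 at or after Invited Block ends Thu 13:00 → clear.

Yes — the slot is free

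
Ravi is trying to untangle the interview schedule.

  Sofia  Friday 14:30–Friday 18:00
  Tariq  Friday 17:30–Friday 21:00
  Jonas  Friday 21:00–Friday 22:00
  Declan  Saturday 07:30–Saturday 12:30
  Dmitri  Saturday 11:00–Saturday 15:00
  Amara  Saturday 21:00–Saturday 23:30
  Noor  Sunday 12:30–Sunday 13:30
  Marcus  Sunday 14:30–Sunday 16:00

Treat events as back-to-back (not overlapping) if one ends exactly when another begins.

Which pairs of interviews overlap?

Sorted by start: Sofia, Tariq, Jonas, Declan, Dmitri, Amara, Noor, Marcus.
Tariq starts before Sofia ends → Sofia and Tariq overlap.
Jonas starts after Sofia ends — done with Sofia.
Jonas starts exactly when Tariq ends (back-to-back, no overlap) — done with Tariq.
Declan starts after Jonas ends — done with Jonas.
Dmitri starts before Declan ends → Declan and Dmitri overlap.
Amara starts after Declan ends — done with Declan.
Amara starts after Dmitri ends — done with Dmitri.
Noor starts after Amara ends — done with Amara.
Marcus starts after Noor ends.

Declan & Dmitri, Sofia & Tariq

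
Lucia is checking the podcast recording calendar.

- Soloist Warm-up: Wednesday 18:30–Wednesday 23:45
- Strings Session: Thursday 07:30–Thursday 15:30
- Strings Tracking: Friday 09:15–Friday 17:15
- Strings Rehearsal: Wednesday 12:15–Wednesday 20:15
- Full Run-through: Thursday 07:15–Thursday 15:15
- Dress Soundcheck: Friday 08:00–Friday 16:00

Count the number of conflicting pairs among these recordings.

Sorted by start: Strings Rehearsal, Soloist Warm-up, Full Run-through, Strings Session, Dress Soundcheck, Strings Tracking.
Soloist Warm-up starts before Strings Rehearsal ends → Strings Rehearsal and Soloist Warm-up overlap.
Full Run-through starts after Strings Rehearsal ends, so nothing later overlaps Strings Rehearsal either.
Full Run-through starts after Soloist Warm-up ends, so nothing later overlaps Soloist Warm-up either.
Strings Session starts before Full Run-through ends → Full Run-through and Strings Session overlap.
Dress Soundcheck starts after Full Run-through ends, so nothing later overlaps Full Run-through either.
Dress Soundcheck starts after Strings Session ends, so nothing later overlaps Strings Session either.
Strings Tracking starts before Dress Soundcheck ends → Dress Soundcheck and Strings Tracking overlap.
Overlapping pairs: Dress Soundcheck & Strings Tracking, Full Run-through & Strings Session, Soloist Warm-up & Strings Rehearsal — 3 in total.

3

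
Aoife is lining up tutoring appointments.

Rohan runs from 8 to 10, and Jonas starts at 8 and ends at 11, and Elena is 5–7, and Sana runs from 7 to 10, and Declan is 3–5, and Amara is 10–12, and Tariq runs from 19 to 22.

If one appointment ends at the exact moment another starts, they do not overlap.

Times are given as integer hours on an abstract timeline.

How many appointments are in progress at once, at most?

3

Sweep the timeline, counting +1 at each start and −1 at each end (ends before starts at a tie):
3 start Declan → 1
5 end Declan → 0
5 start Elena → 1
7 end Elena → 0
7 start Sana → 1
8 start Jonas → 2
8 start Rohan → 3
10 end Rohan → 2
10 end Sana → 1
10 start Amara → 2
11 end Jonas → 1
12 end Amara → 0
19 start Tariq → 1
22 end Tariq → 0
Peak is 3, at 8 (Jonas, Rohan, Sana).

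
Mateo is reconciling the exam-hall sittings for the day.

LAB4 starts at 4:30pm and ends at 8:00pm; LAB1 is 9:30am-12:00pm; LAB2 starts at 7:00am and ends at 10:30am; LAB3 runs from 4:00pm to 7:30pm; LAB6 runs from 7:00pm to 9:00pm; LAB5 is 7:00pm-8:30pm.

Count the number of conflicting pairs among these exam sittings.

7

Sorted by start: LAB2, LAB1, LAB3, LAB4, LAB5, LAB6.
LAB1 starts before LAB2 ends → LAB2 and LAB1 overlap.
LAB3 starts after LAB2 ends — done with LAB2.
LAB3 starts after LAB1 ends — done with LAB1.
LAB4 starts before LAB3 ends → LAB3 and LAB4 overlap.
LAB5 starts before LAB3 ends → LAB3 and LAB5 overlap.
LAB6 starts before LAB3 ends → LAB3 and LAB6 overlap.
LAB5 starts before LAB4 ends → LAB4 and LAB5 overlap.
LAB6 starts before LAB4 ends → LAB4 and LAB6 overlap.
LAB6 starts before LAB5 ends → LAB5 and LAB6 overlap.
Overlapping pairs: LAB1 & LAB2, LAB3 & LAB4, LAB3 & LAB5, LAB3 & LAB6, LAB4 & LAB5, LAB4 & LAB6, LAB5 & LAB6 — 7 in total.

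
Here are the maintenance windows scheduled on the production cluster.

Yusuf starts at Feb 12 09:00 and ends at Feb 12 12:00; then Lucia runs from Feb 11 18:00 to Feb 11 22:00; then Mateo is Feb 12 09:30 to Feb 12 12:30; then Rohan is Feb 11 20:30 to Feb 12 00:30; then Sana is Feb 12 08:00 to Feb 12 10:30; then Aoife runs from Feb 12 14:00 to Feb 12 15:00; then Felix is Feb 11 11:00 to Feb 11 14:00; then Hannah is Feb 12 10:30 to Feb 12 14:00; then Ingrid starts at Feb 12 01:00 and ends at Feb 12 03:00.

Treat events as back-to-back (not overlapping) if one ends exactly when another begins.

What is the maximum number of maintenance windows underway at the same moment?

Sweep the timeline, counting +1 at each start and −1 at each end (ends before starts at a tie):
Feb 11 11:00 start Felix → 1
Feb 11 14:00 end Felix → 0
Feb 11 18:00 start Lucia → 1
Feb 11 20:30 start Rohan → 2
Feb 11 22:00 end Lucia → 1
Feb 12 00:30 end Rohan → 0
Feb 12 01:00 start Ingrid → 1
Feb 12 03:00 end Ingrid → 0
Feb 12 08:00 start Sana → 1
Feb 12 09:00 start Yusuf → 2
Feb 12 09:30 start Mateo → 3
Feb 12 10:30 end Sana → 2
Feb 12 10:30 start Hannah → 3
Feb 12 12:00 end Yusuf → 2
Feb 12 12:30 end Mateo → 1
Feb 12 14:00 end Hannah → 0
Feb 12 14:00 start Aoife → 1
Feb 12 15:00 end Aoife → 0
Peak is 3, at Feb 12 09:30 (Mateo, Sana, Yusuf).

3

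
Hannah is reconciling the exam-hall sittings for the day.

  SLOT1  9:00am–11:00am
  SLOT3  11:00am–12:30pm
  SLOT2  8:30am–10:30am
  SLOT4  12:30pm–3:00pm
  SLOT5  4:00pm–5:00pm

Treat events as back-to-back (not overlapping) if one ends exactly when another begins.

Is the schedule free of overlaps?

No

Check each pair: they overlap iff neither finishes before the other starts.
Sorted by start: SLOT2, SLOT1, SLOT3, SLOT4, SLOT5.
SLOT1 starts before SLOT2 ends → SLOT2 and SLOT1 overlap.
That's a conflict, so the schedule is not conflict-free.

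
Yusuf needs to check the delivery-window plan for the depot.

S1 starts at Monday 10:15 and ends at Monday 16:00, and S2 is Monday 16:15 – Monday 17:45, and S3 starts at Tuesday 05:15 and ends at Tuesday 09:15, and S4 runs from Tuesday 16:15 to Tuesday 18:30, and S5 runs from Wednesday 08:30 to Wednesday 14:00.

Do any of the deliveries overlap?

No

Sorted by start: S1, S2, S3, S4, S5.
S2 starts after S1 ends — done with S1.
S3 starts after S2 ends — done with S2.
S4 starts after S3 ends — done with S3.
S5 starts after S4 ends.
Every pair is clear; the schedule has no overlaps.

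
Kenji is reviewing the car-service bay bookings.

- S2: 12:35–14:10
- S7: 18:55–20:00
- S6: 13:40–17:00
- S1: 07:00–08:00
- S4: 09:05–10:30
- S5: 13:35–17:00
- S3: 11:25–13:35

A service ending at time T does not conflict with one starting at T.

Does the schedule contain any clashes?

Yes

Two intervals overlap when each starts before the other ends.
Sorted by start: S1, S4, S3, S2, S5, S6, S7.
S4 starts after S1 ends, so S1 has no further overlaps.
S3 starts after S4 ends, so S4 has no further overlaps.
S2 starts before S3 ends → S3 and S2 overlap.
That's a conflict, so the schedule is not conflict-free.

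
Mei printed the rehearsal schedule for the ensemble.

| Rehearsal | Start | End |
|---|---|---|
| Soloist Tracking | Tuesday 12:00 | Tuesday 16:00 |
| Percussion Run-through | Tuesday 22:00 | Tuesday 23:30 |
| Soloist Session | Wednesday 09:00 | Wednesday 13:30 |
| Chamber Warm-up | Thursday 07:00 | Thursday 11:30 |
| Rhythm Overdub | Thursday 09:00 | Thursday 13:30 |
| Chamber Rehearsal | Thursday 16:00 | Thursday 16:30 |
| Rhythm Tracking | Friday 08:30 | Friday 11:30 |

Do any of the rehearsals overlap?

Sorted by start: Soloist Tracking, Percussion Run-through, Soloist Session, Chamber Warm-up, Rhythm Overdub, Chamber Rehearsal, Rhythm Tracking.
Percussion Run-through starts after Soloist Tracking ends; Soloist Tracking is clear from here.
Soloist Session starts after Percussion Run-through ends; Percussion Run-through is clear from here.
Chamber Warm-up starts after Soloist Session ends; Soloist Session is clear from here.
Rhythm Overdub starts before Chamber Warm-up ends → Chamber Warm-up and Rhythm Overdub overlap.
That's a conflict, so the schedule is not conflict-free.

Yes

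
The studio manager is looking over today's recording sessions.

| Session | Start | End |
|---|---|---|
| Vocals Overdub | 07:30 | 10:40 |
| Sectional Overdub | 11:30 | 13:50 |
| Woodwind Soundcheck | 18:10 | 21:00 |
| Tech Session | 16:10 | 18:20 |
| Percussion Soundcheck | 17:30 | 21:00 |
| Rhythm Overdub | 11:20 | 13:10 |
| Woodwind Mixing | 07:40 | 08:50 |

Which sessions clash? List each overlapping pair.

Percussion Soundcheck & Tech Session, Percussion Soundcheck & Woodwind Soundcheck, Rhythm Overdub & Sectional Overdub, Tech Session & Woodwind Soundcheck, Vocals Overdub & Woodwind Mixing

Sorted by start: Vocals Overdub, Woodwind Mixing, Rhythm Overdub, Sectional Overdub, Tech Session, Percussion Soundcheck, Woodwind Soundcheck.
Woodwind Mixing starts before Vocals Overdub ends → Vocals Overdub and Woodwind Mixing overlap.
Rhythm Overdub starts after Vocals Overdub ends; Vocals Overdub is clear from here.
Rhythm Overdub starts after Woodwind Mixing ends; Woodwind Mixing is clear from here.
Sectional Overdub starts before Rhythm Overdub ends → Rhythm Overdub and Sectional Overdub overlap.
Tech Session starts after Rhythm Overdub ends; Rhythm Overdub is clear from here.
Tech Session starts after Sectional Overdub ends; Sectional Overdub is clear from here.
Percussion Soundcheck starts before Tech Session ends → Tech Session and Percussion Soundcheck overlap.
Woodwind Soundcheck starts before Tech Session ends → Tech Session and Woodwind Soundcheck overlap.
Woodwind Soundcheck starts before Percussion Soundcheck ends → Percussion Soundcheck and Woodwind Soundcheck overlap.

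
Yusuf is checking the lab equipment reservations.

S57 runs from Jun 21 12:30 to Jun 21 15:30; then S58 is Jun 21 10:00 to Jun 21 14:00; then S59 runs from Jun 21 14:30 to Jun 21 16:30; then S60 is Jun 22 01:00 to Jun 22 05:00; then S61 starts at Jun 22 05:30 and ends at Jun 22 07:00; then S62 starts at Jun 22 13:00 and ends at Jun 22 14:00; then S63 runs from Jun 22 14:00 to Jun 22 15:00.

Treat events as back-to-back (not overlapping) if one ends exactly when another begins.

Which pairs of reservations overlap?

Check each pair: they overlap iff neither finishes before the other starts.
Sorted by start: S58, S57, S59, S60, S61, S62, S63.
S57 starts before S58 ends → S58 and S57 overlap.
S59 starts after S58 ends — done with S58.
S59 starts before S57 ends → S57 and S59 overlap.
S60 starts after S57 ends — done with S57.
S60 starts after S59 ends — done with S59.
S61 starts after S60 ends — done with S60.
S62 starts after S61 ends — done with S61.
S63 starts exactly when S62 ends (back-to-back, no overlap).

S57 & S58, S57 & S59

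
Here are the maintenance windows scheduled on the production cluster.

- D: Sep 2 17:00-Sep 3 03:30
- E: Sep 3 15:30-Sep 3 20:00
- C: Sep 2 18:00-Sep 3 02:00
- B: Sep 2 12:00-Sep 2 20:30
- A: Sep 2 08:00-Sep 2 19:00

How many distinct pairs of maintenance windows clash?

6

Check each pair: they overlap iff neither finishes before the other starts.
Sorted by start: A, B, D, C, E.
B starts before A ends → A and B overlap.
D starts before A ends → A and D overlap.
C starts before A ends → A and C overlap.
E starts after A ends.
D starts before B ends → B and D overlap.
C starts before B ends → B and C overlap.
E starts after B ends.
C starts before D ends → D and C overlap.
E starts after D ends.
E starts after C ends.
Overlapping pairs: A & B, A & C, A & D, B & C, B & D, C & D — 6 in total.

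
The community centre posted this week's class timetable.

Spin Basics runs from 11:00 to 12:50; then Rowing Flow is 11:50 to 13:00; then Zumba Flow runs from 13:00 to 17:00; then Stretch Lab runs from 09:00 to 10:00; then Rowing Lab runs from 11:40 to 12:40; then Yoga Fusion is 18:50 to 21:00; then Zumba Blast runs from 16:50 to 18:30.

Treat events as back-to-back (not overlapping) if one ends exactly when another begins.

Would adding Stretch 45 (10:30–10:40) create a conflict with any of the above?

Stretch Lab: ends 10:00 at or before Stretch 45 starts 10:30 → clear.
Spin Basics: starts 11:00 at or after Stretch 45 ends 10:40 → clear.
Rowing Lab: starts 11:40 at or after Stretch 45 ends 10:40 → clear.
Rowing Flow: starts 11:50 at or after Stretch 45 ends 10:40 → clear.
Zumba Flow: starts 13:00 at or after Stretch 45 ends 10:40 → clear.
Zumba Blast: starts 16:50 at or after Stretch 45 ends 10:40 → clear.
Yoga Fusion: starts 18:50 at or after Stretch 45 ends 10:40 → clear.

No — it doesn't clash with anything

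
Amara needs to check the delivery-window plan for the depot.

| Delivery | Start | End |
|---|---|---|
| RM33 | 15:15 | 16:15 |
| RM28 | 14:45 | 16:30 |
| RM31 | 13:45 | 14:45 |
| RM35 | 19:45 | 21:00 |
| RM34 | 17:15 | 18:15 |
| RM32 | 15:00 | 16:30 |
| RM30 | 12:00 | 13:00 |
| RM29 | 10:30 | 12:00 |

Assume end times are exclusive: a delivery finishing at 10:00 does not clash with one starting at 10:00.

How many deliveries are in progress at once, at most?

Sweep the timeline, counting +1 at each start and −1 at each end (ends before starts at a tie):
10:30 start RM29 → 1
12:00 end RM29 → 0
12:00 start RM30 → 1
13:00 end RM30 → 0
13:45 start RM31 → 1
14:45 end RM31 → 0
14:45 start RM28 → 1
15:00 start RM32 → 2
15:15 start RM33 → 3
16:15 end RM33 → 2
16:30 end RM28 → 1
16:30 end RM32 → 0
17:15 start RM34 → 1
18:15 end RM34 → 0
19:45 start RM35 → 1
21:00 end RM35 → 0
Peak is 3, at 15:15 (RM28, RM32, RM33).

3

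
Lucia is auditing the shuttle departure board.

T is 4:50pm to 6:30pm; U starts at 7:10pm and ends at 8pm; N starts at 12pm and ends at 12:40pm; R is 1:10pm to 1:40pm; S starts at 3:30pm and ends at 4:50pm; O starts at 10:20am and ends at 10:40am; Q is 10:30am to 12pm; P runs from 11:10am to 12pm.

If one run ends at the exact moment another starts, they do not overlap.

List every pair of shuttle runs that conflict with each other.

Two intervals overlap when each starts before the other ends.
Sorted by start: O, Q, P, N, R, S, T, U.
Q starts before O ends → O and Q overlap.
P starts after O ends, so O has no further overlaps.
P starts before Q ends → Q and P overlap.
N starts exactly when Q ends (back-to-back, no overlap), so Q has no further overlaps.
N starts exactly when P ends (back-to-back, no overlap), so P has no further overlaps.
R starts after N ends, so N has no further overlaps.
S starts after R ends, so R has no further overlaps.
T starts exactly when S ends (back-to-back, no overlap), so S has no further overlaps.
U starts after T ends.

O & Q, P & Q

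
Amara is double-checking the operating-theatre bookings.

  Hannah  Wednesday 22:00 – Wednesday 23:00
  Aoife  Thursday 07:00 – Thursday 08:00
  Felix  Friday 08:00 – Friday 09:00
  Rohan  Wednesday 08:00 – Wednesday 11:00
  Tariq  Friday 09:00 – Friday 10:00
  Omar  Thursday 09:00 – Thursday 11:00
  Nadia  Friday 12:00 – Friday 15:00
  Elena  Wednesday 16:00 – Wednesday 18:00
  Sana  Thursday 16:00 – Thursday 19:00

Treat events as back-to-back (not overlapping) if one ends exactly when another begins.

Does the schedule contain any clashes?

Two intervals overlap when each starts before the other ends.
Sorted by start: Rohan, Elena, Hannah, Aoife, Omar, Sana, Felix, Tariq, Nadia.
Elena starts after Rohan ends, so Rohan has no further overlaps.
Hannah starts after Elena ends, so Elena has no further overlaps.
Aoife starts after Hannah ends, so Hannah has no further overlaps.
Omar starts after Aoife ends, so Aoife has no further overlaps.
Sana starts after Omar ends, so Omar has no further overlaps.
Felix starts after Sana ends, so Sana has no further overlaps.
Tariq starts exactly when Felix ends (back-to-back, no overlap), so Felix has no further overlaps.
Nadia starts after Tariq ends.
Every pair is clear; the schedule has no overlaps.

No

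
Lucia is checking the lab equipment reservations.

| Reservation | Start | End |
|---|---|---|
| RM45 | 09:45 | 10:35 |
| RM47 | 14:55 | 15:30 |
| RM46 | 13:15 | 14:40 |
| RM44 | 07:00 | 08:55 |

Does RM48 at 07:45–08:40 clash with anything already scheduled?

RM44: starts 07:00 before RM48 ends 08:40, and ends 08:55 after RM48 starts 07:45 → overlap.
RM45: starts 09:45 at or after RM48 ends 08:40 → clear.
RM46: starts 13:15 at or after RM48 ends 08:40 → clear.
RM47: starts 14:55 at or after RM48 ends 08:40 → clear.
RM48 overlaps RM44.

Yes — it overlaps RM44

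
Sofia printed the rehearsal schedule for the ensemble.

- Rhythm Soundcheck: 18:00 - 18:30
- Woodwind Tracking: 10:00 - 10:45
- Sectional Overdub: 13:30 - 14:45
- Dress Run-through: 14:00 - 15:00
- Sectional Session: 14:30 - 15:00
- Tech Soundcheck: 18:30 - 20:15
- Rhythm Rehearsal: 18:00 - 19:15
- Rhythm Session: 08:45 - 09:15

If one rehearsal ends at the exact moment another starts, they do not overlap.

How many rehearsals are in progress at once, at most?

Sort all start/end points and keep a running count:
08:45 start Rhythm Session → 1
09:15 end Rhythm Session → 0
10:00 start Woodwind Tracking → 1
10:45 end Woodwind Tracking → 0
13:30 start Sectional Overdub → 1
14:00 start Dress Run-through → 2
14:30 start Sectional Session → 3
14:45 end Sectional Overdub → 2
15:00 end Dress Run-through → 1
15:00 end Sectional Session → 0
18:00 start Rhythm Rehearsal → 1
18:00 start Rhythm Soundcheck → 2
18:30 end Rhythm Soundcheck → 1
18:30 start Tech Soundcheck → 2
19:15 end Rhythm Rehearsal → 1
20:15 end Tech Soundcheck → 0
Peak is 3, at 14:30 (Dress Run-through, Sectional Overdub, Sectional Session).

3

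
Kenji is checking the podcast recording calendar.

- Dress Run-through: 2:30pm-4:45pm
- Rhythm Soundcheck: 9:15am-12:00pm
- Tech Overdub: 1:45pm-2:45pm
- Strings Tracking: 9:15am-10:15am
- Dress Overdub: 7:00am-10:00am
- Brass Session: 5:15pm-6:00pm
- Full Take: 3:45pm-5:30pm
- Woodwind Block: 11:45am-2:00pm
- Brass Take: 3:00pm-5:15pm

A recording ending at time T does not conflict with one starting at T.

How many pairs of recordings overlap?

10

Sorted by start: Dress Overdub, Strings Tracking, Rhythm Soundcheck, Woodwind Block, Tech Overdub, Dress Run-through, Brass Take, Full Take, Brass Session.
Strings Tracking starts before Dress Overdub ends → Dress Overdub and Strings Tracking overlap.
Rhythm Soundcheck starts before Dress Overdub ends → Dress Overdub and Rhythm Soundcheck overlap.
Woodwind Block starts after Dress Overdub ends; Dress Overdub is clear from here.
Rhythm Soundcheck starts before Strings Tracking ends → Strings Tracking and Rhythm Soundcheck overlap.
Woodwind Block starts after Strings Tracking ends; Strings Tracking is clear from here.
Woodwind Block starts before Rhythm Soundcheck ends → Rhythm Soundcheck and Woodwind Block overlap.
Tech Overdub starts after Rhythm Soundcheck ends; Rhythm Soundcheck is clear from here.
Tech Overdub starts before Woodwind Block ends → Woodwind Block and Tech Overdub overlap.
Dress Run-through starts after Woodwind Block ends; Woodwind Block is clear from here.
Dress Run-through starts before Tech Overdub ends → Tech Overdub and Dress Run-through overlap.
Brass Take starts after Tech Overdub ends; Tech Overdub is clear from here.
Brass Take starts before Dress Run-through ends → Dress Run-through and Brass Take overlap.
Full Take starts before Dress Run-through ends → Dress Run-through and Full Take overlap.
Brass Session starts after Dress Run-through ends.
Full Take starts before Brass Take ends → Brass Take and Full Take overlap.
Brass Session starts exactly when Brass Take ends (back-to-back, no overlap).
Brass Session starts before Full Take ends → Full Take and Brass Session overlap.
Overlapping pairs: Brass Session & Full Take, Brass Take & Dress Run-through, Brass Take & Full Take, Dress Overdub & Rhythm Soundcheck, Dress Overdub & Strings Tracking, Dress Run-through & Full Take, Dress Run-through & Tech Overdub, Rhythm Soundcheck & Strings Tracking, Rhythm Soundcheck & Woodwind Block, Tech Overdub & Woodwind Block — 10 in total.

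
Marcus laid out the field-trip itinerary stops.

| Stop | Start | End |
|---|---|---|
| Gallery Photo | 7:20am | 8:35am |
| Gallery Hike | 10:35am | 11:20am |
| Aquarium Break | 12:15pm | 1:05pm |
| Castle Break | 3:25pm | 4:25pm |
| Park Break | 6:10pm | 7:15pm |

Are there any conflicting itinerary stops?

No

Sorted by start: Gallery Photo, Gallery Hike, Aquarium Break, Castle Break, Park Break.
Gallery Hike starts after Gallery Photo ends — done with Gallery Photo.
Aquarium Break starts after Gallery Hike ends — done with Gallery Hike.
Castle Break starts after Aquarium Break ends — done with Aquarium Break.
Park Break starts after Castle Break ends.
Every pair is clear; the schedule has no overlaps.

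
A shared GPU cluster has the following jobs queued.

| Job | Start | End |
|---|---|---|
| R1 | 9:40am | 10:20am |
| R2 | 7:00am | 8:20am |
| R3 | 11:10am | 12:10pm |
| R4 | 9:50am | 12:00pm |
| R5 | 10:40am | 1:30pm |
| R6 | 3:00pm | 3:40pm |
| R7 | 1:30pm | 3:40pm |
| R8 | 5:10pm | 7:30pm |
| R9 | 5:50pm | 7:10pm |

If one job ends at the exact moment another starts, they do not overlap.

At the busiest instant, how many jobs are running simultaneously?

Sort all start/end points and keep a running count:
7:00am start R2 → 1
8:20am end R2 → 0
9:40am start R1 → 1
9:50am start R4 → 2
10:20am end R1 → 1
10:40am start R5 → 2
11:10am start R3 → 3
12:00pm end R4 → 2
12:10pm end R3 → 1
1:30pm end R5 → 0
1:30pm start R7 → 1
3:00pm start R6 → 2
3:40pm end R6 → 1
3:40pm end R7 → 0
5:10pm start R8 → 1
5:50pm start R9 → 2
7:10pm end R9 → 1
7:30pm end R8 → 0
Peak is 3, at 11:10am (R3, R4, R5).

3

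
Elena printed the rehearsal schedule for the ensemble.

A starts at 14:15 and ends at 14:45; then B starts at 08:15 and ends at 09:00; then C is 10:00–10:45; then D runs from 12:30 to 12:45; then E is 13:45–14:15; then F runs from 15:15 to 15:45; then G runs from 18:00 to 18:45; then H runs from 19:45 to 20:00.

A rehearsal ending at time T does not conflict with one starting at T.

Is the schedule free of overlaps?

Yes

Check each pair: they overlap iff neither finishes before the other starts.
Sorted by start: B, C, D, E, A, F, G, H.
C starts after B ends — done with B.
D starts after C ends — done with C.
E starts after D ends — done with D.
A starts exactly when E ends (back-to-back, no overlap) — done with E.
F starts after A ends — done with A.
G starts after F ends — done with F.
H starts after G ends.
Every pair is clear; the schedule has no overlaps.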